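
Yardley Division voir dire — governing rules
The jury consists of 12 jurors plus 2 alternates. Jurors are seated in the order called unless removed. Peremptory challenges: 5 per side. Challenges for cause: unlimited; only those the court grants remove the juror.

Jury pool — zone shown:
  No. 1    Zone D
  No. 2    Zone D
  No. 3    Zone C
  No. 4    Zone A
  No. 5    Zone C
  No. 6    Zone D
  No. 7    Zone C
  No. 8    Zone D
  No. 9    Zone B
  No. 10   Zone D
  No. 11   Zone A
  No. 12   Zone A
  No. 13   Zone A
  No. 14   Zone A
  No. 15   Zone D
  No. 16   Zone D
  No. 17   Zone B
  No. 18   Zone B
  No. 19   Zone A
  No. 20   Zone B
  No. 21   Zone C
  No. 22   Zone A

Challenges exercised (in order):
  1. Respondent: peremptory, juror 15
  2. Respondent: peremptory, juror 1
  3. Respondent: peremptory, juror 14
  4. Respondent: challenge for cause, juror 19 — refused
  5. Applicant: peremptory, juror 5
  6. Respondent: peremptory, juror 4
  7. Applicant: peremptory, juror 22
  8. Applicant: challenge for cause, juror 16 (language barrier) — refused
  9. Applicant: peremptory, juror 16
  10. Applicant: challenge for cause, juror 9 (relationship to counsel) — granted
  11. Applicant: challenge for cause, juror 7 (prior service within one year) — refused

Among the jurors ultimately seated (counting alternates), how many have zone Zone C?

3

Removed: #1, #4, #5, #9, #14, #15, #16, #22.
Seated (14 incl. alternates): #2, #3, #6, #7, #8, #10, #11, #12, #13, #17, #18, #19, #20, #21.
Of those, in Zone C: #3, #7, #21 → 3.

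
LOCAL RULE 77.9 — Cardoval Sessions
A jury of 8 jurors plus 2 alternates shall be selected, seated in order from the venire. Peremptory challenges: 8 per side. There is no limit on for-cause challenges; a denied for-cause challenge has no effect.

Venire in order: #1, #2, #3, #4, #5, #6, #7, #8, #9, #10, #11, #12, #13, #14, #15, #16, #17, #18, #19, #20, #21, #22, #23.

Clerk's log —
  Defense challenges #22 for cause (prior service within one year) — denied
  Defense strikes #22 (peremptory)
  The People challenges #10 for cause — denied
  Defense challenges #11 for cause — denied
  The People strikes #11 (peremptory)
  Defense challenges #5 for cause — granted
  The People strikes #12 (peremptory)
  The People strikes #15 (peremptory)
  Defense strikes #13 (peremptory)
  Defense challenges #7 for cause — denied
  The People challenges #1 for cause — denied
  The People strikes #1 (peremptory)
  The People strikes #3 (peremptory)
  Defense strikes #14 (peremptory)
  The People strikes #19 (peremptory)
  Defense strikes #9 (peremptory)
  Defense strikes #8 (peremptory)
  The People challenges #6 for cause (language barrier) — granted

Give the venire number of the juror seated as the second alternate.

Removed: #1, #3, #5, #6, #8, #9, #11, #12, #13, #14, #15, #19, #22. (#7, #10 stay — for-cause denied.)
Filling seats in venire order through position 10: #2, #4, #7, #10, #16, #17, #18, #20, #21, #23.
So alternate 2 is #23.

23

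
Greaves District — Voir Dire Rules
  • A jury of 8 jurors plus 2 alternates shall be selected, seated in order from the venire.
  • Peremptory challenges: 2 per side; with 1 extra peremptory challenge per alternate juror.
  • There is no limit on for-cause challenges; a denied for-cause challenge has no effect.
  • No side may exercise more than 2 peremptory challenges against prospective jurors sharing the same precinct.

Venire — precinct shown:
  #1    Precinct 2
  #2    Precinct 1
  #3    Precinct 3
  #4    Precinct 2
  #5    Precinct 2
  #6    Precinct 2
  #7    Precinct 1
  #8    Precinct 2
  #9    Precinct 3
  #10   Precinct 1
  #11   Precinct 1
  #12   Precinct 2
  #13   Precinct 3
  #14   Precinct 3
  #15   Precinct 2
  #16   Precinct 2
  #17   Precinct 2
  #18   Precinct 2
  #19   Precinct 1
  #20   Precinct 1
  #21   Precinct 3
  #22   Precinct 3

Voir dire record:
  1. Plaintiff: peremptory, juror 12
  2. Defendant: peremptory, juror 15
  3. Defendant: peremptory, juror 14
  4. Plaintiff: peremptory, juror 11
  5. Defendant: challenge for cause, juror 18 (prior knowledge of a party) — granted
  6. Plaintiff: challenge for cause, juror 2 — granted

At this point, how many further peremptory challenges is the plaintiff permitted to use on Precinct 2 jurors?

1

Plaintiff peremptories so far: #12, #11 — 2 of 4 used, 2 left overall.
Against Precinct 2: #12 — 1 used; per-precinct cap 2 leaves 1.
Binding limit: min(2, 1) = 1.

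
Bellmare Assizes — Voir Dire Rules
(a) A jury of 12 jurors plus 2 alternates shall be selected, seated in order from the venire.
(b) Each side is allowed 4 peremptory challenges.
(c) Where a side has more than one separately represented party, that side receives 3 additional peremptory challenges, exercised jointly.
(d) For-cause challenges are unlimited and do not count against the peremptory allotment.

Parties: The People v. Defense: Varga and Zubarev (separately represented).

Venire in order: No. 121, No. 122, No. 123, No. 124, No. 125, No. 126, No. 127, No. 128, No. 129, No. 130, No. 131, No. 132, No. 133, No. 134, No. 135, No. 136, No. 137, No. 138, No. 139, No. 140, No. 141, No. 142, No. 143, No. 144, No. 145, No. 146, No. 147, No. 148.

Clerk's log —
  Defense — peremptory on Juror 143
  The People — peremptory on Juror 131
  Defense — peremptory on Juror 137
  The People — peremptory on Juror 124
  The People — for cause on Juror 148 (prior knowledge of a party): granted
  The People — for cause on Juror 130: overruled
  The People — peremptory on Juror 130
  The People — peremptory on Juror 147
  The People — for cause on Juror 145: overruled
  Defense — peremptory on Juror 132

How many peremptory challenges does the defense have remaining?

4

Defense allotment: 4 base + 3 multi-party = 7.
Defense peremptories used: #143, #137, #132 — 3.
Remaining: 7 − 3 = 4.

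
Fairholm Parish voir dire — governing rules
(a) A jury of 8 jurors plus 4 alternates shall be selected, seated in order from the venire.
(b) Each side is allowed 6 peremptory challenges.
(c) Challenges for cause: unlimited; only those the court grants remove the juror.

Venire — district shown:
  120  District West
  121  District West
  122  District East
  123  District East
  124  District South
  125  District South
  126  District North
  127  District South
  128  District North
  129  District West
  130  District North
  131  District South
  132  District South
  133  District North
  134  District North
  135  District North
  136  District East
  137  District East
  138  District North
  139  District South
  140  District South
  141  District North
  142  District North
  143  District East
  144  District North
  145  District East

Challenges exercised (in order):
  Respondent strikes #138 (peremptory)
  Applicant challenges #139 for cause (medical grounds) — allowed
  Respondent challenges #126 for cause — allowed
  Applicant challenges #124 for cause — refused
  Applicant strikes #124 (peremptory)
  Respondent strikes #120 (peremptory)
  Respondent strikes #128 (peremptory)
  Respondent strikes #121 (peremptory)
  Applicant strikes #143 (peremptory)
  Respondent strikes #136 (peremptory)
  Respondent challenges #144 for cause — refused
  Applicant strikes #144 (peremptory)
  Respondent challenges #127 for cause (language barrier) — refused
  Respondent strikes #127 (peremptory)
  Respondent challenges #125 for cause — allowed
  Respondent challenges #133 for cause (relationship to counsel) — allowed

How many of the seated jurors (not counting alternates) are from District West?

Removed: #120, #121, #124, #125, #126, #127, #128, #133, #136, #138, #139, #143, #144.
Seated jurors 1–8: #122, #123, #129, #130, #131, #132, #134, #135 (alternates #137, #140, #141, #142 not counted).
Of those, in District West: #129 → 1.

1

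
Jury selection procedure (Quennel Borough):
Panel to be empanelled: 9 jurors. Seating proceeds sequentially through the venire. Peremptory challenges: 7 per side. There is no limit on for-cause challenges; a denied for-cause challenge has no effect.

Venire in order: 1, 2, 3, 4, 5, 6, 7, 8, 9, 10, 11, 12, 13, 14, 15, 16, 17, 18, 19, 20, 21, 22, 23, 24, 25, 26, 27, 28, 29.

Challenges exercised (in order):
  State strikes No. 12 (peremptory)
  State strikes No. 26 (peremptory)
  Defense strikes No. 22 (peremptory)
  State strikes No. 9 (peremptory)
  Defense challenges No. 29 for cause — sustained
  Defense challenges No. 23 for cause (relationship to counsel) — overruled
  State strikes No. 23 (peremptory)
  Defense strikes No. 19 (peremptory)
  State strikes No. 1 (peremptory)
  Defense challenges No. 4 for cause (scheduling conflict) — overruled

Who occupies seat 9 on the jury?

11

Removed: #1, #9, #12, #19, #22, #23, #26, #29. (#4 stays — for-cause denied.)
Seating in order: seats 1–9 → #2, #3, #4, #5, #6, #7, #8, #10, #11.
So seat 9 is #11.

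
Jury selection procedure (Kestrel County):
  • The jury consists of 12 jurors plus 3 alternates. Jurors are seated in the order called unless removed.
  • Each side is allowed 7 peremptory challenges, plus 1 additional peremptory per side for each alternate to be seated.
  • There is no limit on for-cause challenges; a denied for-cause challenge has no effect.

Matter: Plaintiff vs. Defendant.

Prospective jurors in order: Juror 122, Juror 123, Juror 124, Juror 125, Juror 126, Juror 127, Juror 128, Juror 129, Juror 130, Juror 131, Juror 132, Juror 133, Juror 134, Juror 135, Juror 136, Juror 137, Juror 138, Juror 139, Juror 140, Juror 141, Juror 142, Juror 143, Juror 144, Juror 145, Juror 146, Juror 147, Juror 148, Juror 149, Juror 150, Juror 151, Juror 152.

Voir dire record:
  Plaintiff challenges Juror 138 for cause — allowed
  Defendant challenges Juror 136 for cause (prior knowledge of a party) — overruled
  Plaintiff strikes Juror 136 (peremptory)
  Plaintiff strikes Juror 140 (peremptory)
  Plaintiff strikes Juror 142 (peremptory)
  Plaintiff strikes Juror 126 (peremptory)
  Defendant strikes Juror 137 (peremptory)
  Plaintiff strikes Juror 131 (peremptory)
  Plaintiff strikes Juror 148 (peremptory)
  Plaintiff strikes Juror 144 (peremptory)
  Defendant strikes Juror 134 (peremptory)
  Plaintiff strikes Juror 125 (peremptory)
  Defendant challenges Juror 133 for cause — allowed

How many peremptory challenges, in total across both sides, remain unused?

10

Plaintiff allotment: 7 base + 1 × 3 alternates = 10. Defendant allotment: 7 base + 1 × 3 alternates = 10.
Plaintiff peremptories used: #136, #140, #142, #126, #131, #148, #144, #125 — 8 (the for-cause on #138 doesn't count).
Defendant peremptories used: #137, #134 — 2 (for-cause on #136, #133 don't count).
Remaining: (10 − 8) + (10 − 2) = 10.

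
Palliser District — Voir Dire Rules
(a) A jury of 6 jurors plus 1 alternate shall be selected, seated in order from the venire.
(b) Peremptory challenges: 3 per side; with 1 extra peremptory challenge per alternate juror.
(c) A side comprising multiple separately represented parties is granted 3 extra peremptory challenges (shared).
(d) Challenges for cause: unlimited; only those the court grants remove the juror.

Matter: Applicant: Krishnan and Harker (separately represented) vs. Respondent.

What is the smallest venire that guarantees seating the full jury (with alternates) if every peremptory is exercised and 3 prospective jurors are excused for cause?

Seats to fill: 6 + 1 alternates = 7.
Peremptories — Applicant: 3 + 1×1 + 3 = 7; Respondent: 3 + 1×1 = 4; total 11.
For-cause removals: 3.
Minimum venire: 7 + 11 + 3 = 21.

21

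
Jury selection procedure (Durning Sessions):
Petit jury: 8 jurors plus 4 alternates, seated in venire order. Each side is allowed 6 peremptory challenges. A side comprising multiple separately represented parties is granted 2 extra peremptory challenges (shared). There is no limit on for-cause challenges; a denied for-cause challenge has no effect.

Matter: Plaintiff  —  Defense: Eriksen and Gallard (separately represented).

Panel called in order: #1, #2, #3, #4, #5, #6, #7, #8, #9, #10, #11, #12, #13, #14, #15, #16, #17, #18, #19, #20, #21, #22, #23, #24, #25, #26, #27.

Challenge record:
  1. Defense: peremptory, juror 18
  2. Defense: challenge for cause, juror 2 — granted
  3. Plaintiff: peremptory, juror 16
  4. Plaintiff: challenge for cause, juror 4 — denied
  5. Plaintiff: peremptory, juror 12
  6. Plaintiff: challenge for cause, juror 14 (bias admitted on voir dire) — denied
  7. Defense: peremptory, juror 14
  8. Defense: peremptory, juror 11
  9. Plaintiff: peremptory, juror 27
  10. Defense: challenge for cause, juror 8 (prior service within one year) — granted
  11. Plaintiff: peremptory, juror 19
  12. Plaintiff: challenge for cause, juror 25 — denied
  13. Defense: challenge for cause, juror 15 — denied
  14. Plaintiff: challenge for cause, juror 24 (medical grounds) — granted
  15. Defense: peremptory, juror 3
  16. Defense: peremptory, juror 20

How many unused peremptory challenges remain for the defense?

Defense allotment: 6 base + 2 multi-party = 8.
Defense peremptories used: #18, #14, #11, #3, #20 — 5 (for-cause on #2, #8, #15 don't count).
Remaining: 8 − 5 = 3.

3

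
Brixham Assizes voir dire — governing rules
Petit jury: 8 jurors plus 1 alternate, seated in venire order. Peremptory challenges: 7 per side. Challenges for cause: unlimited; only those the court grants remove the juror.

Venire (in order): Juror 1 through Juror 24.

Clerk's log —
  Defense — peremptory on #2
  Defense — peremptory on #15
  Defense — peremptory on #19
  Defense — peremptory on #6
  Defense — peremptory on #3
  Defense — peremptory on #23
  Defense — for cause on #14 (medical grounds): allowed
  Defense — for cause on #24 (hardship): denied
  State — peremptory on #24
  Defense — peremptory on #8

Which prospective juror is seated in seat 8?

12

Removed: #2, #3, #6, #8, #14, #15, #19, #23, #24.
Filling seats in venire order through position 8: #1, #4, #5, #7, #9, #10, #11, #12.
So seat 8 is #12.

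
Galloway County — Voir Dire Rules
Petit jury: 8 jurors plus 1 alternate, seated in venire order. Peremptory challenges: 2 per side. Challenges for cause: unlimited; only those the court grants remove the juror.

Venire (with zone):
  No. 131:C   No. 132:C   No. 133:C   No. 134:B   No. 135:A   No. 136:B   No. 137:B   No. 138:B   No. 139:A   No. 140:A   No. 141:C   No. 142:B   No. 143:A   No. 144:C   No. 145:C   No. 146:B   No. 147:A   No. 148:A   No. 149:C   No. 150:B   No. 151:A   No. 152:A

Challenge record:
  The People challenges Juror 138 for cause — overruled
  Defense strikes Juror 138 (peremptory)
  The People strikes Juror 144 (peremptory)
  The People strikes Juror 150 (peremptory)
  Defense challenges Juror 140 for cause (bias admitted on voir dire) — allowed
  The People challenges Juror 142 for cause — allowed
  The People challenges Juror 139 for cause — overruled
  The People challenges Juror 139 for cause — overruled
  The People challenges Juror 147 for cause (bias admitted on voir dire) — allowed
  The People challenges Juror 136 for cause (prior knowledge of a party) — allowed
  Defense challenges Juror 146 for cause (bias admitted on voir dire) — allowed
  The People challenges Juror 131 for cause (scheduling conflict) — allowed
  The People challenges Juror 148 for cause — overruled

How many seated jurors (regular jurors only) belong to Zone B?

2

Removed: #131, #136, #138, #140, #142, #144, #146, #147, #150.
Seated jurors 1–8: #132, #133, #134, #135, #137, #139, #141, #143 (alternates #145 not counted).
Of those, in Zone B: #134, #137 → 2.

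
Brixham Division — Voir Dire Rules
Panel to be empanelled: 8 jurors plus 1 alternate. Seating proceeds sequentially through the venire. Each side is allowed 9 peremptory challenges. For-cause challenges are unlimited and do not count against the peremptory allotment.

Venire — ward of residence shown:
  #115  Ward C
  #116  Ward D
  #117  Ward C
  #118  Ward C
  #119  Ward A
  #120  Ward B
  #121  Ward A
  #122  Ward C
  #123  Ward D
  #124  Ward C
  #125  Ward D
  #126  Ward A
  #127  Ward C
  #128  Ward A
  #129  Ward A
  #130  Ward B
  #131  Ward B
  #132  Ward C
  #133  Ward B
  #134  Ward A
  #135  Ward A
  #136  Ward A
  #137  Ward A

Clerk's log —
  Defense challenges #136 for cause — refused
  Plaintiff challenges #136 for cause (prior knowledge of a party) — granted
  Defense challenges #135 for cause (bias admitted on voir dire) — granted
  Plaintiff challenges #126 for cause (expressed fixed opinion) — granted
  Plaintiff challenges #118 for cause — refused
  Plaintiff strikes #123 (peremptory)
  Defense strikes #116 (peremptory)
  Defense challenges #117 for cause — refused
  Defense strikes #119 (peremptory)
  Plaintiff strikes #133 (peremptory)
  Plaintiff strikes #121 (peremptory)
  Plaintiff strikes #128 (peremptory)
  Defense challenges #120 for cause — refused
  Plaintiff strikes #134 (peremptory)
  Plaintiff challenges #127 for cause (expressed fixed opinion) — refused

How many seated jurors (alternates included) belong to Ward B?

1

Removed: #116, #119, #121, #123, #126, #128, #133, #134, #135, #136.
Seated (9 incl. alternates): #115, #117, #118, #120, #122, #124, #125, #127, #129.
Of those, in Ward B: #120 → 1.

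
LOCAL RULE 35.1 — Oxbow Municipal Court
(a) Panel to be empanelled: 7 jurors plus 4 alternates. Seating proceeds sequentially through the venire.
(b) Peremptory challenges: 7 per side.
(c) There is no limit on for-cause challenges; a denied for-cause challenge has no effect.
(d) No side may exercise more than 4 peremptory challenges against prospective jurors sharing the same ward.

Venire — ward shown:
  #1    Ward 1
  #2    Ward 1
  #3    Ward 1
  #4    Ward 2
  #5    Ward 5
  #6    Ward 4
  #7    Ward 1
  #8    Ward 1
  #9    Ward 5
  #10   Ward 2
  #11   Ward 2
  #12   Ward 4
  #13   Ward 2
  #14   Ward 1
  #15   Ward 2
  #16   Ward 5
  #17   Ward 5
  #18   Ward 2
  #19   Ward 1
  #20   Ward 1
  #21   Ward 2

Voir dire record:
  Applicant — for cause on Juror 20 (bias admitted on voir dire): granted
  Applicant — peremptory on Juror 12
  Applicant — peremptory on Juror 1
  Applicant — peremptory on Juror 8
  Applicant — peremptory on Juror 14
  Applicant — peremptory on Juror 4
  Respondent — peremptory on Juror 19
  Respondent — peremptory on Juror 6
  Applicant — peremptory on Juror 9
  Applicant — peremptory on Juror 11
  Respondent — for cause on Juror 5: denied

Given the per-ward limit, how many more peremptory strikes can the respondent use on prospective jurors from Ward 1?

Respondent peremptories so far: #19, #6 — 2 of 7 used, 5 left overall.
Against Ward 1: #19 — 1 used; per-ward cap 4 leaves 3.
Binding limit: min(5, 3) = 3.

3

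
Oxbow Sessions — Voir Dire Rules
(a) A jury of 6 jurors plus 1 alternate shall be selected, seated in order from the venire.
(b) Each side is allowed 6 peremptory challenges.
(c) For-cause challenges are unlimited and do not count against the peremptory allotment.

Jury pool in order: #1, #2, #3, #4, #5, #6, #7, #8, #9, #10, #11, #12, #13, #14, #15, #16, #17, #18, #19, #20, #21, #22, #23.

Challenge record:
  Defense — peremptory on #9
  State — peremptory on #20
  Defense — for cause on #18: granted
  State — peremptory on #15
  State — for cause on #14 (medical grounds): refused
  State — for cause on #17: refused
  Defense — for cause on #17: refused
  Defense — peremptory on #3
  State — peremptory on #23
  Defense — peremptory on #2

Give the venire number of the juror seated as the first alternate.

Removed: #2, #3, #9, #15, #18, #20, #23. (#14, #17 stay — for-cause denied.)
Seating in order: seats 1–6 → #1, #4, #5, #6, #7, #8; alternates → #10.
So alternate 1 is #10.

10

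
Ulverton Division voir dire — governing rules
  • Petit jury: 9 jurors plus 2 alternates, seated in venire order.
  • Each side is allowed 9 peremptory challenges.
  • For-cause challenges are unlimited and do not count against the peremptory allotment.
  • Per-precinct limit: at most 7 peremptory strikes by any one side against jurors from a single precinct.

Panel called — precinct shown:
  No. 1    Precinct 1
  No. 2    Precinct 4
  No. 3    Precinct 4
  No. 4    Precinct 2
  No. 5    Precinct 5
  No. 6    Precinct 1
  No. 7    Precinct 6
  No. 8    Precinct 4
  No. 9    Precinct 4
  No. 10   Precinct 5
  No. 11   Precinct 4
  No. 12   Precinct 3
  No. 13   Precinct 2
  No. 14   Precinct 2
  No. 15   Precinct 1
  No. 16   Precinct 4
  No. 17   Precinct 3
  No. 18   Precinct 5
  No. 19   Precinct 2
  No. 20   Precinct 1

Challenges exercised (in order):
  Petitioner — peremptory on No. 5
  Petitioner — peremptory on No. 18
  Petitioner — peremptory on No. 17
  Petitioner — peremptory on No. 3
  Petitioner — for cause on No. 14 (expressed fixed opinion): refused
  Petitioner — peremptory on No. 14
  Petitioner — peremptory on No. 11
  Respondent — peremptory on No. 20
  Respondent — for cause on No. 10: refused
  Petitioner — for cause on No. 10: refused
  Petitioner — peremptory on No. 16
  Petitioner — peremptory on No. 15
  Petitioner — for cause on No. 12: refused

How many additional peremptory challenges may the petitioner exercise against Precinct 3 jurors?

Petitioner peremptories so far: #5, #18, #17, #3, #14, #11, #16, #15 — 8 of 9 used, 1 left overall.
Against Precinct 3: #17 — 1 used; per-precinct cap 7 leaves 6.
Binding limit: min(1, 6) = 1.

1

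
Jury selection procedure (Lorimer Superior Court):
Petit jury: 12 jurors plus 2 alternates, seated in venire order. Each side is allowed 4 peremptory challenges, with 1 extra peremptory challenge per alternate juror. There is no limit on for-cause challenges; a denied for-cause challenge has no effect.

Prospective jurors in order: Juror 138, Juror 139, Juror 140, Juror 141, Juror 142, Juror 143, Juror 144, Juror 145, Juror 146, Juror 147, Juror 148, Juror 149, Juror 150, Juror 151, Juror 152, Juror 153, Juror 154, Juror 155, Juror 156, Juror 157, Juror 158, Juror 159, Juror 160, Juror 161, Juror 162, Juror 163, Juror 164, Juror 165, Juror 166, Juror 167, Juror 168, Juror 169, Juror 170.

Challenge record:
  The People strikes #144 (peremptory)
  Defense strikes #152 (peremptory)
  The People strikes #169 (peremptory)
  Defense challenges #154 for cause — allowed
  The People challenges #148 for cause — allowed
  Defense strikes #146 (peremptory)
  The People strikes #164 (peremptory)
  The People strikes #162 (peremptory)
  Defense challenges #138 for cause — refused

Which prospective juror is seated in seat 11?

151

Removed: #144, #146, #148, #152, #154, #162, #164, #169. (#138 stays — for-cause denied.)
Seating in order: seats 1–12 → #138, #139, #140, #141, #142, #143, #145, #147, #149, #150, #151, #153; alternates → #155, #156.
So seat 11 is #151.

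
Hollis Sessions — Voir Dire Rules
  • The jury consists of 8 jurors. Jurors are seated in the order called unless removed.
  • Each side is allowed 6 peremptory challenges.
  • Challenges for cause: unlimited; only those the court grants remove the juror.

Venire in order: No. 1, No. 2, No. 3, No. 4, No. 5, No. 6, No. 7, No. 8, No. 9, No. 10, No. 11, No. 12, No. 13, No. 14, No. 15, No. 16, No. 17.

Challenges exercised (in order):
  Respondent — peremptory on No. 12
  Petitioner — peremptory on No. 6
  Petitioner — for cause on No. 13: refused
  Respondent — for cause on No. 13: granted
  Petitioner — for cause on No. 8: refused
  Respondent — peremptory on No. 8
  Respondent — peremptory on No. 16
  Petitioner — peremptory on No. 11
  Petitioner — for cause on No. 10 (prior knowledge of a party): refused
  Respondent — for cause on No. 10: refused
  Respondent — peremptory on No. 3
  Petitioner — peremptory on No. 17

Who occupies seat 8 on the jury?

14

Removed: #3, #6, #8, #11, #12, #13, #16, #17. (#10 stays — for-cause denied.)
Seating in order: seats 1–8 → #1, #2, #4, #5, #7, #9, #10, #14.
So seat 8 is #14.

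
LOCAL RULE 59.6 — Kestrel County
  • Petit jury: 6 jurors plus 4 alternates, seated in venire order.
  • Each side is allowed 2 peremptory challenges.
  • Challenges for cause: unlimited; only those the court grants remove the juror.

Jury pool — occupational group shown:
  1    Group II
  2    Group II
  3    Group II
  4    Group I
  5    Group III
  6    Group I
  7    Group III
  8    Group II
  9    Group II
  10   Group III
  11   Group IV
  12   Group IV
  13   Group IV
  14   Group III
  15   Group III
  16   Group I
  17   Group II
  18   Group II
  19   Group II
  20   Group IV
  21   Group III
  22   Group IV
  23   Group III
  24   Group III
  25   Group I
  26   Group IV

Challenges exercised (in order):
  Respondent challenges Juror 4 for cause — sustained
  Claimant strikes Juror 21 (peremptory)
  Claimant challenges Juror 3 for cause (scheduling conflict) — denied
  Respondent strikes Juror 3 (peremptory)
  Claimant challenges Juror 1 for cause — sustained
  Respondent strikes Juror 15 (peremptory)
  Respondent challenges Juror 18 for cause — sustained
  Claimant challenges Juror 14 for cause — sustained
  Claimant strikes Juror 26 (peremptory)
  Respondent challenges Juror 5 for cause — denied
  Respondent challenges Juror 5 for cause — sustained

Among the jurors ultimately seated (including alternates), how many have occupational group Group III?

Removed: #1, #3, #4, #5, #14, #15, #18, #21, #26.
Seated (10 incl. alternates): #2, #6, #7, #8, #9, #10, #11, #12, #13, #16.
Of those, in Group III: #7, #10 → 2.

2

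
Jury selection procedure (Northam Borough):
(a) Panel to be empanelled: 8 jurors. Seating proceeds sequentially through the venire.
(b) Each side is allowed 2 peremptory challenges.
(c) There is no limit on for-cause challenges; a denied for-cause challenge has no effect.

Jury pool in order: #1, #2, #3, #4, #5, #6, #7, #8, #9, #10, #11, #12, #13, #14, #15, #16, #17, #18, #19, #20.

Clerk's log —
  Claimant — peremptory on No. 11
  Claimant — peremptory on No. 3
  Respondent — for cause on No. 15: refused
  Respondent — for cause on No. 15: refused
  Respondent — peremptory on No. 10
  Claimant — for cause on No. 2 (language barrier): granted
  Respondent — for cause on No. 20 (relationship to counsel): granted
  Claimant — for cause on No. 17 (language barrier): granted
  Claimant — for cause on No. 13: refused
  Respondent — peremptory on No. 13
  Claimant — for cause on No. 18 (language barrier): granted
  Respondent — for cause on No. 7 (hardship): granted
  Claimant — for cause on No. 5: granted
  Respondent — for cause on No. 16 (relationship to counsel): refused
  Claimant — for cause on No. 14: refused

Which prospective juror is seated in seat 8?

15

Removed: #2, #3, #5, #7, #10, #11, #13, #17, #18, #20. (#14, #15, #16 stay — for-cause denied.)
Seating in order: seats 1–8 → #1, #4, #6, #8, #9, #12, #14, #15.
So seat 8 is #15.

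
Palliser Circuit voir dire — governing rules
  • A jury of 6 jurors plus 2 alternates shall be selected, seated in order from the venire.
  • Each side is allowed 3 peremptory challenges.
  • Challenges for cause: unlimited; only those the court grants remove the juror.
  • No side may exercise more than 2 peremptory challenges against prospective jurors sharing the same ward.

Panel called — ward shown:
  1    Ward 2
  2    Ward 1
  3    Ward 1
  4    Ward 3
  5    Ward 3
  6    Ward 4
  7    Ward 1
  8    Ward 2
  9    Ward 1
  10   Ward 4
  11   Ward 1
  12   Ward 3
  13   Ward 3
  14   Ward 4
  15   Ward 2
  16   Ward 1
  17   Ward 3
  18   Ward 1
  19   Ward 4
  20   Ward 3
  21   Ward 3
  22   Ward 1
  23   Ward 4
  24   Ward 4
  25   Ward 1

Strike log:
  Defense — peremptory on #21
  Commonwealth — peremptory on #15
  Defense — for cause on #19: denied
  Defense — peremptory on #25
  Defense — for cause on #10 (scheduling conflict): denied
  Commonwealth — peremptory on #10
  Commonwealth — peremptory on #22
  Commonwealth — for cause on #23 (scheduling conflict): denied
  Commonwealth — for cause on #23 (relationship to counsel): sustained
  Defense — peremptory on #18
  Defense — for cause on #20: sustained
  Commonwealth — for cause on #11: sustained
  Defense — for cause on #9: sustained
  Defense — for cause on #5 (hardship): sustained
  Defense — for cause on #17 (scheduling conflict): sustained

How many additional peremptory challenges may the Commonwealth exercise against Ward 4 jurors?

Commonwealth peremptories so far: #15, #10, #22 — 3 of 3 used, 0 left overall.
Against Ward 4: #10 — 1 used; per-ward cap 2 leaves 1.
Binding limit: min(0, 1) = 0.

0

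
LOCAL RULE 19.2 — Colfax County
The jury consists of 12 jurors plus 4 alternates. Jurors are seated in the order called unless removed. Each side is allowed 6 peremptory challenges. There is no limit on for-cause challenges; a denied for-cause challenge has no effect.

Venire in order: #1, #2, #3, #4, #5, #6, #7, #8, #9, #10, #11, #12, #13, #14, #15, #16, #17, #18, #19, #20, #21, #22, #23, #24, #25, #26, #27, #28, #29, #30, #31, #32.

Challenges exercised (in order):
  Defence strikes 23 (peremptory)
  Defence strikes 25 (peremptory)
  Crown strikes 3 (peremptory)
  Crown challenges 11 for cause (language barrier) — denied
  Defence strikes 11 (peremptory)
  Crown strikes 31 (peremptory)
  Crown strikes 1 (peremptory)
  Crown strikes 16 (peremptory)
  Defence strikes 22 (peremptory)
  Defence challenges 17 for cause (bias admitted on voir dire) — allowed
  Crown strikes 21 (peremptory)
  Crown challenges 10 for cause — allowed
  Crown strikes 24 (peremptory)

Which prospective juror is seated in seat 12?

Removed: #1, #3, #10, #11, #16, #17, #21, #22, #23, #24, #25, #31.
Seating in order: seats 1–12 → #2, #4, #5, #6, #7, #8, #9, #12, #13, #14, #15, #18; alternates → #19, #20, #26, #27.
So seat 12 is #18.

18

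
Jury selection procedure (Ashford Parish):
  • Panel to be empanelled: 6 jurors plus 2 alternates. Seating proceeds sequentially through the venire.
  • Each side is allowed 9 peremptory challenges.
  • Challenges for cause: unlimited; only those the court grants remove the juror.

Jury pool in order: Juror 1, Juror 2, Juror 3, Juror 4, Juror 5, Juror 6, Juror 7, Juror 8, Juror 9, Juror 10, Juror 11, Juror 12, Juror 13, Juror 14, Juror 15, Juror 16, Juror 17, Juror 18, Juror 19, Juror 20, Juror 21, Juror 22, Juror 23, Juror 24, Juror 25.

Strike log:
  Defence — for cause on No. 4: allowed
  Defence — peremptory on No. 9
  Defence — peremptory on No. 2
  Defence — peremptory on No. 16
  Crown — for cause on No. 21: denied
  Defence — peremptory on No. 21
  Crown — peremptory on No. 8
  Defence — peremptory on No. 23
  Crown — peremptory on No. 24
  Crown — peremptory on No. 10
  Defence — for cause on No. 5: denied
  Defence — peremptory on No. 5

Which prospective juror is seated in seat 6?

Removed: #2, #4, #5, #8, #9, #10, #16, #21, #23, #24.
Seating in order: seats 1–6 → #1, #3, #6, #7, #11, #12; alternates → #13, #14.
So seat 6 is #12.

12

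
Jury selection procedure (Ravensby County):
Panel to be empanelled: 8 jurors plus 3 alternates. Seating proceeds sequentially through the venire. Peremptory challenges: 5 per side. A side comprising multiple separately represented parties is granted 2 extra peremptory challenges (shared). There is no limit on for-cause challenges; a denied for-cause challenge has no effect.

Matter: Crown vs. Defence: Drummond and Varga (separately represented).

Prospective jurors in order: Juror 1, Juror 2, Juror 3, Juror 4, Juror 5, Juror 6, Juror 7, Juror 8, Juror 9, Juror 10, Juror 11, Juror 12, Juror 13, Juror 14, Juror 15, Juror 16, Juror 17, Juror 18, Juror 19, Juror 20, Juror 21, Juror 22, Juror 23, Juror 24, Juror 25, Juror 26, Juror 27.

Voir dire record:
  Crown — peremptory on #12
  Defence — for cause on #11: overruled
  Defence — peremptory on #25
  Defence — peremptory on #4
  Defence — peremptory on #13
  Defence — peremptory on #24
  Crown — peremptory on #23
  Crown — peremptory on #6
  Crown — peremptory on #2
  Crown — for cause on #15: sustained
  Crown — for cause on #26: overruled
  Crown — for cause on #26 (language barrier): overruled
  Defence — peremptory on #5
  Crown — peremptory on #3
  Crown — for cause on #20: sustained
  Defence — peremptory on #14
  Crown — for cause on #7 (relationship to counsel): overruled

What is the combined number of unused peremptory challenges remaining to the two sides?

1

Crown allotment: 5. Defence allotment: 5 base + 2 multi-party = 7.
Crown peremptories used: #12, #23, #6, #2, #3 — 5 (for-cause on #15, #26, #26, #20, #7 don't count).
Defence peremptories used: #25, #4, #13, #24, #5, #14 — 6 (the for-cause on #11 doesn't count).
Remaining: (5 − 5) + (7 − 6) = 1.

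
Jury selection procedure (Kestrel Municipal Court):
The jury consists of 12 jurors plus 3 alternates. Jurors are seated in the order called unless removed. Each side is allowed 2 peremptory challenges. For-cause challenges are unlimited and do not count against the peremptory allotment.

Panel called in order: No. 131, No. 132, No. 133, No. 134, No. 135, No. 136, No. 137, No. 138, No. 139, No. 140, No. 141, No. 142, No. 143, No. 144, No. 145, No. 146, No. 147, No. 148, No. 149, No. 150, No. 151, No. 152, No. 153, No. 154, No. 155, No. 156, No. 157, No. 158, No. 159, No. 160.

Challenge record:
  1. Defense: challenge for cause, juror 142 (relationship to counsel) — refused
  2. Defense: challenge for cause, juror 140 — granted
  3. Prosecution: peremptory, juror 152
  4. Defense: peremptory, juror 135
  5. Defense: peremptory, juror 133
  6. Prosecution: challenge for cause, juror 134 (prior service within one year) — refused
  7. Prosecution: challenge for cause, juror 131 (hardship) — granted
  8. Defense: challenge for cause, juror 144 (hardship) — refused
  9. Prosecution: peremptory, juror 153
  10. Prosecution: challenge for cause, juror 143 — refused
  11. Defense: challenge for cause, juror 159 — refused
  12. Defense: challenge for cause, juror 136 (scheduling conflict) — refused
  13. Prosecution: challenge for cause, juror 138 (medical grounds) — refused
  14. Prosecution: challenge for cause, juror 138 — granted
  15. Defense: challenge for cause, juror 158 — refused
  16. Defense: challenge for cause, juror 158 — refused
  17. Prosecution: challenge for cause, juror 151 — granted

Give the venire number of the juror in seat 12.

147

Removed: #131, #133, #135, #138, #140, #151, #152, #153. (#134, #136, #142, #143, #144, #158, #159 stay — for-cause denied.)
Seating in order: seats 1–12 → #132, #134, #136, #137, #139, #141, #142, #143, #144, #145, #146, #147; alternates → #148, #149, #150.
So seat 12 is #147.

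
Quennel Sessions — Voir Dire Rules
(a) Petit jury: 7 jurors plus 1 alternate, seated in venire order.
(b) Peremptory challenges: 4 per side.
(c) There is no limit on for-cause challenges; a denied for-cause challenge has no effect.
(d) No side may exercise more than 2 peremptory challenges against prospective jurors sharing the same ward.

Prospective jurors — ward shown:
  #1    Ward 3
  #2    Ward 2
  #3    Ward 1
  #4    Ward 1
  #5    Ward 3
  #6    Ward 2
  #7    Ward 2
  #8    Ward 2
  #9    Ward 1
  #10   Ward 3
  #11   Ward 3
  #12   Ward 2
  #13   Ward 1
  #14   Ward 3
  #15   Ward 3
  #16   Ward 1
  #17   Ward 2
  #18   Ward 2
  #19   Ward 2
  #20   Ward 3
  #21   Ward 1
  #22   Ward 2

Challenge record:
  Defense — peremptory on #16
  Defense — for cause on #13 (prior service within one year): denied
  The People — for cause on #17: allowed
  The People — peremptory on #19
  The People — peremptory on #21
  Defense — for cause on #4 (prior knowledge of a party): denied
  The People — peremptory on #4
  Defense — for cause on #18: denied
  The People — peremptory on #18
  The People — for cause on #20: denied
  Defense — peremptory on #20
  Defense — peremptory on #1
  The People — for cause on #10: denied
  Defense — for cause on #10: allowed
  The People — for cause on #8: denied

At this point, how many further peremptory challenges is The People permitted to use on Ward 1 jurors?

0

The People peremptories so far: #19, #21, #4, #18 — 4 of 4 used, 0 left overall.
Against Ward 1: #21, #4 — 2 used; per-ward cap 2 leaves 0.
Binding limit: min(0, 0) = 0.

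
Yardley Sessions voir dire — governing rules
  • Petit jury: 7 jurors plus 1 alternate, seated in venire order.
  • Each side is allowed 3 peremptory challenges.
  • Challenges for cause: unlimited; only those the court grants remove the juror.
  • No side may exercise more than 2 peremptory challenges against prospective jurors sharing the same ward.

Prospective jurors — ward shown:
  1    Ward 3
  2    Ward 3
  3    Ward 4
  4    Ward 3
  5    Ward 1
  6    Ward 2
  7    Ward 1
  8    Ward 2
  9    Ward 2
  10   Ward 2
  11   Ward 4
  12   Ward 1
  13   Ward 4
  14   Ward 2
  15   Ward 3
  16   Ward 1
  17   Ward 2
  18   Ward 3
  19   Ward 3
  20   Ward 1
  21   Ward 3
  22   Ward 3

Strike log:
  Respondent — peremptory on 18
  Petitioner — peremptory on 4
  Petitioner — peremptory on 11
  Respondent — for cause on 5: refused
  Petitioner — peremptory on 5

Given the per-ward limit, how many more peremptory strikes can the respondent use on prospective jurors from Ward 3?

1

Respondent peremptories so far: #18 — 1 of 3 used, 2 left overall.
Against Ward 3: #18 — 1 used; per-ward cap 2 leaves 1.
Binding limit: min(2, 1) = 1.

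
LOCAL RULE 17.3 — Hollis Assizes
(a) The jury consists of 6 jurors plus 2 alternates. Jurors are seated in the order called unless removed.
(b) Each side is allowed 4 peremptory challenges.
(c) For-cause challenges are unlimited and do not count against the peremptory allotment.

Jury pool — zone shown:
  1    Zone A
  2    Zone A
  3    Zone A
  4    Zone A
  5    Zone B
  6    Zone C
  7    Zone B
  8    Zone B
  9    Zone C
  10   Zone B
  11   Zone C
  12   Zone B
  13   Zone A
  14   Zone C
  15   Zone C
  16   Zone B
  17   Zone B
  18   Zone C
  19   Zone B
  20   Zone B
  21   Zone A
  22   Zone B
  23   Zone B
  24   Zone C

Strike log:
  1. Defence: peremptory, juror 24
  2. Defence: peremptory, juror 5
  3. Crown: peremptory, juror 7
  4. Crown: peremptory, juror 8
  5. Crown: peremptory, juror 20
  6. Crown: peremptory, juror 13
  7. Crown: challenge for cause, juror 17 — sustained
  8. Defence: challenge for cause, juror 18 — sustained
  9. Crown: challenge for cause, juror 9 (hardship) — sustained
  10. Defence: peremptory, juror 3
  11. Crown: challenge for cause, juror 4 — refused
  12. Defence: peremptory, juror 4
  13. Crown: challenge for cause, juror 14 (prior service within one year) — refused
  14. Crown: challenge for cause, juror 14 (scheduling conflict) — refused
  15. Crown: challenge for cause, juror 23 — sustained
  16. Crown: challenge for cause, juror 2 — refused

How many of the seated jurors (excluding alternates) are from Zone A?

2

Removed: #3, #4, #5, #7, #8, #9, #13, #17, #18, #20, #23, #24.
Seated jurors 1–6: #1, #2, #6, #10, #11, #12 (alternates #14, #15 not counted).
Of those, in Zone A: #1, #2 → 2.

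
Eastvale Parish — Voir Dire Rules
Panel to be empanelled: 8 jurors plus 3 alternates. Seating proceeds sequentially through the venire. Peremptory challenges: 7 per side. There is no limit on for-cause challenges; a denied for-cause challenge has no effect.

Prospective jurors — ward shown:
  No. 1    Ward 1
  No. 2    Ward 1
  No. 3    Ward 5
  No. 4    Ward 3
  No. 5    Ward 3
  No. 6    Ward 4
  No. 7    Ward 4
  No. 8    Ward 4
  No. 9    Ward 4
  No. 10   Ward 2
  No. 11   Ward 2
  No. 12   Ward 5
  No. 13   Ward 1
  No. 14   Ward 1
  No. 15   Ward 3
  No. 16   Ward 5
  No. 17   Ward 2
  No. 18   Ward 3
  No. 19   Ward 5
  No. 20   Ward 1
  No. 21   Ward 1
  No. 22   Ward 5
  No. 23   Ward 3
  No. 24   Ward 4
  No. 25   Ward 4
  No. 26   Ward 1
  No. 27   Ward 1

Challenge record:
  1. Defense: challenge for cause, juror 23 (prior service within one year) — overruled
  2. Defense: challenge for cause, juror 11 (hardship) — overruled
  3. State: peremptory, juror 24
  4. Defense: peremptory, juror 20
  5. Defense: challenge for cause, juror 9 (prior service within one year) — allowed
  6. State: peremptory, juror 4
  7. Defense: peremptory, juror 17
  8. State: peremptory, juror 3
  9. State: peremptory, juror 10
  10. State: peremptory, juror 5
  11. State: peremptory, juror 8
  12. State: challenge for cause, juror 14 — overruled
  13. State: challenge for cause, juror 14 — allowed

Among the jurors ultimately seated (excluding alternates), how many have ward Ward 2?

Removed: #3, #4, #5, #8, #9, #10, #14, #17, #20, #24.
Seated jurors 1–8: #1, #2, #6, #7, #11, #12, #13, #15 (alternates #16, #18, #19 not counted).
Of those, in Ward 2: #11 → 1.

1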